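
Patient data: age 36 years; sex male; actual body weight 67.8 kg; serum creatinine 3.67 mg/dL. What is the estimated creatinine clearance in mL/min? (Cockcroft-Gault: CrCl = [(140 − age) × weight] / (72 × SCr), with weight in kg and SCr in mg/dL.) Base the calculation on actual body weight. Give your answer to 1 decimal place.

CrCl = (140 − 36) × 67.8 / (72 × 3.67) = 7051.2 / 264.24 ≈ 26.7 mL/min

26.7 mL/min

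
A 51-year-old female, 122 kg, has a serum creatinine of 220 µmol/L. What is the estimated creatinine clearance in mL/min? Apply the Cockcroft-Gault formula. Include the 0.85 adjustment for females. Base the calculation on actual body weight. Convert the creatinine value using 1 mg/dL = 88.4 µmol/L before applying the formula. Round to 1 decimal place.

51.5 mL/min

SCr = 220 / 88.4 = 2.489 mg/dL
CrCl = (140 − 51) × 122 / (72 × 2.489) × 0.85 = 10858.0 / 179.21 × 0.85 ≈ 51.5 mL/min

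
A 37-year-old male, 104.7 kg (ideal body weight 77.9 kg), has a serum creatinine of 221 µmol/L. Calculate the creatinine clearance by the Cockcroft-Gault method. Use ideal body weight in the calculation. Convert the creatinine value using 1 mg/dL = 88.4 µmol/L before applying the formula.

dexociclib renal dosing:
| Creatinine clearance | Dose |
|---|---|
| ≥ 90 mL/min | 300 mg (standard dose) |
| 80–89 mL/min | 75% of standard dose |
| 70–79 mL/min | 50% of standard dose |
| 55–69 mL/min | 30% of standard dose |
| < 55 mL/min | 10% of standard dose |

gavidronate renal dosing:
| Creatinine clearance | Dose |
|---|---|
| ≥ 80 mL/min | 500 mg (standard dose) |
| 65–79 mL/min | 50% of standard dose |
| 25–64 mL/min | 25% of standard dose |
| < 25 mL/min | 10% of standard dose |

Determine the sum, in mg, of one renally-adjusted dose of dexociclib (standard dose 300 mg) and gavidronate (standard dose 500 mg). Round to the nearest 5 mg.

155 mg

SCr = 221 / 88.4 = 2.5 mg/dL
CrCl = (140 − 37) × 77.9 / (72 × 2.5) = 8023.7 / 180.00 ≈ 44.6 mL/min
CrCl ≈ 45 mL/min.
dexociclib: < 55 mL/min → 10% of 300 mg = 30 mg.
gavidronate: 25–64 mL/min → 25% of 500 mg = 125 mg.
Total = 30 + 125 = 155 mg.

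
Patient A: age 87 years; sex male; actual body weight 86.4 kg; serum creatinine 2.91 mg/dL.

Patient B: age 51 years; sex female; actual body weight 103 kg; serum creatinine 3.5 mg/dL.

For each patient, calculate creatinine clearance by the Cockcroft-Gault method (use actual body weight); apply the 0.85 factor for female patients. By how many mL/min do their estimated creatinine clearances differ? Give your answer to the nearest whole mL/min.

9 mL/min

Patient A: CrCl = (140 − 87) × 86.4 / (72 × 2.91) = 4579.2 / 209.52 ≈ 21.9 mL/min
Patient B: CrCl = (140 − 51) × 103 / (72 × 3.5) × 0.85 = 9167.0 / 252.00 × 0.85 ≈ 30.9 mL/min
|21.9 − 30.9| = 9.0 mL/min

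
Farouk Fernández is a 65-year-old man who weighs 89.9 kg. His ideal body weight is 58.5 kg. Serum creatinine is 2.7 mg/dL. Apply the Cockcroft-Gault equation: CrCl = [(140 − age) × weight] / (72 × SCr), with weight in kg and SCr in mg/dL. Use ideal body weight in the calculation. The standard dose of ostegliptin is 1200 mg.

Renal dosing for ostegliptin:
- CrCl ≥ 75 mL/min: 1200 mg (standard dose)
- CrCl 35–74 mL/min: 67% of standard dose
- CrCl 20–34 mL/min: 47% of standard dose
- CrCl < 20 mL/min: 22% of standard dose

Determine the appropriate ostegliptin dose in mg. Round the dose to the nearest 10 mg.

560 mg

CrCl = (140 − 65) × 58.5 / (72 × 2.7) = 4387.5 / 194.40 ≈ 22.6 mL/min
CrCl ≈ 23 mL/min → bracket 20–34 mL/min.
47% of 1200 mg = 564 mg → 560 mg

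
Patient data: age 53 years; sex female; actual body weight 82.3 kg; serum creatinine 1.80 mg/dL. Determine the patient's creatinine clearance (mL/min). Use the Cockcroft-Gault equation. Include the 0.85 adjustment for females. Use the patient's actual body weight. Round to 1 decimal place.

47.0 mL/min

CrCl = (140 − 53) × 82.3 / (72 × 1.8) × 0.85 = 7160.1 / 129.60 × 0.85 ≈ 47.0 mL/min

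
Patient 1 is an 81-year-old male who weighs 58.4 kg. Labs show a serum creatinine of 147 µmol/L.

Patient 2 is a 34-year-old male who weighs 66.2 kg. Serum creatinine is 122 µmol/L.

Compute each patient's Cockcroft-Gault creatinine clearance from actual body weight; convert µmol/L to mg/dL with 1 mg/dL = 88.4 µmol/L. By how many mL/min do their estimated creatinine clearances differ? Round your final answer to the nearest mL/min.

Patient 1: SCr = 147 / 88.4 = 1.663 mg/dL
Patient 1: CrCl = (140 − 81) × 58.4 / (72 × 1.663) = 3445.6 / 119.74 ≈ 28.8 mL/min
Patient 2: SCr = 122 / 88.4 = 1.38 mg/dL
Patient 2: CrCl = (140 − 34) × 66.2 / (72 × 1.38) = 7017.2 / 99.36 ≈ 70.6 mL/min
|28.8 − 70.6| = 41.8 mL/min

42 mL/min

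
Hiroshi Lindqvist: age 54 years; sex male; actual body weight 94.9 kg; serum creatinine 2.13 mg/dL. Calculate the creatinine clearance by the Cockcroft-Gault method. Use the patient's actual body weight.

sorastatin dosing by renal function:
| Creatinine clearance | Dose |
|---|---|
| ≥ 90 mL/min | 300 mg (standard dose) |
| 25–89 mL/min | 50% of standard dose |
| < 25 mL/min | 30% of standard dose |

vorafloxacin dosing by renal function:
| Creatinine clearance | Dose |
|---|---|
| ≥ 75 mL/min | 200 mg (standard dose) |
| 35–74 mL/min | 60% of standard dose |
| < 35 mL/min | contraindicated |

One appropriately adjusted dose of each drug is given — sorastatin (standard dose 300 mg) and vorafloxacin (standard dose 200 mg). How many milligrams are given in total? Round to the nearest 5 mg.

CrCl = (140 − 54) × 94.9 / (72 × 2.13) = 8161.4 / 153.36 ≈ 53.2 mL/min
CrCl ≈ 53 mL/min.
sorastatin: 25–89 mL/min → 50% of 300 mg = 150 mg.
vorafloxacin: 35–74 mL/min → 60% of 200 mg = 120 mg.
Total = 150 + 120 = 270 mg.

270 mg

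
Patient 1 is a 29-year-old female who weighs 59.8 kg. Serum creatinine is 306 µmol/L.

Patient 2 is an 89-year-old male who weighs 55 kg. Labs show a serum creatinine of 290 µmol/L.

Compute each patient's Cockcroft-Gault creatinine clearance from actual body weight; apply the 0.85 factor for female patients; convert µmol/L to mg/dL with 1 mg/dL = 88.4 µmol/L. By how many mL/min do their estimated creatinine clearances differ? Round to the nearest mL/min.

11 mL/min

Patient 1: SCr = 306 / 88.4 = 3.462 mg/dL
Patient 1: CrCl = (140 − 29) × 59.8 / (72 × 3.462) × 0.85 = 6637.8 / 249.26 × 0.85 ≈ 22.6 mL/min
Patient 2: SCr = 290 / 88.4 = 3.281 mg/dL
Patient 2: CrCl = (140 − 89) × 55 / (72 × 3.281) = 2805.0 / 236.23 ≈ 11.9 mL/min
|22.6 − 11.9| = 10.7 mL/min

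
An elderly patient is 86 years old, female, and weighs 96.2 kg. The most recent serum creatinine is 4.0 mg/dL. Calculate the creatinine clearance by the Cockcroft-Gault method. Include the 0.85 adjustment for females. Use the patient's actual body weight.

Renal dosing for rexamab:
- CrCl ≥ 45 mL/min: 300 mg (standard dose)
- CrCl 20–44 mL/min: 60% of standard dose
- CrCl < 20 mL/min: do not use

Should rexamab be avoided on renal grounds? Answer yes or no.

CrCl = (140 − 86) × 96.2 / (72 × 4) × 0.85 = 5194.8 / 288.00 × 0.85 ≈ 15.3 mL/min
CrCl ≈ 15 mL/min, which is < 20 mL/min.

yes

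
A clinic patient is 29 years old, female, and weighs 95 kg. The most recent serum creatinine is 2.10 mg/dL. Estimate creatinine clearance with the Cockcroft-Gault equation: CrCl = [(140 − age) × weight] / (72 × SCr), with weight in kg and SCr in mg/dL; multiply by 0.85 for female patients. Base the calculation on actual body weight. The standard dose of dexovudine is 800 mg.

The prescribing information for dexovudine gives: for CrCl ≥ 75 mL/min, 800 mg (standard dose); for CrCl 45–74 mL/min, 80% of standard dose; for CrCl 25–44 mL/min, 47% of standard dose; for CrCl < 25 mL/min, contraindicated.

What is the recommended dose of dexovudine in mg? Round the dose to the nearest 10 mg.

CrCl = (140 − 29) × 95 / (72 × 2.1) × 0.85 = 10545.0 / 151.20 × 0.85 ≈ 59.3 mL/min
CrCl ≈ 59 mL/min → bracket 45–74 mL/min.
80% of 800 mg = 640 mg

640 mg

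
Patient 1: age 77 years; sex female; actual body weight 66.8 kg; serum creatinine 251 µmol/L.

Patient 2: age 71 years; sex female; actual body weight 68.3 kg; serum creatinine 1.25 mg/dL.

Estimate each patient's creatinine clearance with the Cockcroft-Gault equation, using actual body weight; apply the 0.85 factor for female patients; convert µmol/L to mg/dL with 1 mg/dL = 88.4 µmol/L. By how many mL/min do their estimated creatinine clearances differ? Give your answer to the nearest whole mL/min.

27 mL/min

Patient 1: SCr = 251 / 88.4 = 2.839 mg/dL
Patient 1: CrCl = (140 − 77) × 66.8 / (72 × 2.839) × 0.85 = 4208.4 / 204.41 × 0.85 ≈ 17.5 mL/min
Patient 2: CrCl = (140 − 71) × 68.3 / (72 × 1.25) × 0.85 = 4712.7 / 90.00 × 0.85 ≈ 44.5 mL/min
|17.5 − 44.5| = 27.0 mL/min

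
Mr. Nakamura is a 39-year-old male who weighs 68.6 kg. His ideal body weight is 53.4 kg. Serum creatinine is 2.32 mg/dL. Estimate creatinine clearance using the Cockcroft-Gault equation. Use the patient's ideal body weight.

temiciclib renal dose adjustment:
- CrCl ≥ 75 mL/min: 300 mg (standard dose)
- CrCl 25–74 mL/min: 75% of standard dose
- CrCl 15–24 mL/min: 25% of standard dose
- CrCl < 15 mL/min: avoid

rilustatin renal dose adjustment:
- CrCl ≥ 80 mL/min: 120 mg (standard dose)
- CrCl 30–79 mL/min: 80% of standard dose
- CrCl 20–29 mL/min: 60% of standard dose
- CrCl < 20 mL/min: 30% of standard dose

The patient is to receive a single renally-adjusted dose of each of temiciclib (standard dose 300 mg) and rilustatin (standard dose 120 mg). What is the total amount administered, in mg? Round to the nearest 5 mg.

CrCl = (140 − 39) × 53.4 / (72 × 2.32) = 5393.4 / 167.04 ≈ 32.3 mL/min
CrCl ≈ 32 mL/min.
temiciclib: 25–74 mL/min → 75% of 300 mg = 225 mg.
rilustatin: 30–79 mL/min → 80% of 120 mg = 96 mg.
Total = 225 + 96 = 321 mg.

320 mg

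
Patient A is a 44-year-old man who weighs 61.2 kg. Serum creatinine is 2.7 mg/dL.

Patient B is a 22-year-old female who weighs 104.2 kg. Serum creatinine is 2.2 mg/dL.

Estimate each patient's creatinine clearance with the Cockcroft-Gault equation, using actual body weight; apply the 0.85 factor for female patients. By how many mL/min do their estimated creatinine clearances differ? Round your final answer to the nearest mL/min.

36 mL/min

Patient A: CrCl = (140 − 44) × 61.2 / (72 × 2.7) = 5875.2 / 194.40 ≈ 30.2 mL/min
Patient B: CrCl = (140 − 22) × 104.2 / (72 × 2.2) × 0.85 = 12295.6 / 158.40 × 0.85 ≈ 66.0 mL/min
|30.2 − 66.0| = 35.8 mL/min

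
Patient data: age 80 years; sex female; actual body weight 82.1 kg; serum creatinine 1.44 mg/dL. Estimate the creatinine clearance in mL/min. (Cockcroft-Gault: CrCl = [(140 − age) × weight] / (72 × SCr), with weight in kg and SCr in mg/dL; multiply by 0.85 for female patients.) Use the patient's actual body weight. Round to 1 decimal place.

CrCl = (140 − 80) × 82.1 / (72 × 1.44) × 0.85 = 4926.0 / 103.68 × 0.85 ≈ 40.4 mL/min

40.4 mL/min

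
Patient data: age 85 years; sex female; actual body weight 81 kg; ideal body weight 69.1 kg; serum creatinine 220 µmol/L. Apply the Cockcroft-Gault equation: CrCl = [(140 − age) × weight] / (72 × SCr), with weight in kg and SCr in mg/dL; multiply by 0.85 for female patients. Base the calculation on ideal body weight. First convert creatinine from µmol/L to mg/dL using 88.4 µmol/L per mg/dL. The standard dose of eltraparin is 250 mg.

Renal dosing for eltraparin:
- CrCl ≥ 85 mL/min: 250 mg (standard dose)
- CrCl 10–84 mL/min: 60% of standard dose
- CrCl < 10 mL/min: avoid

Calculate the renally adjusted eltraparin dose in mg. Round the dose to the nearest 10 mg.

150 mg

SCr = 220 / 88.4 = 2.489 mg/dL
CrCl = (140 − 85) × 69.1 / (72 × 2.489) × 0.85 = 3800.5 / 179.21 × 0.85 ≈ 18.0 mL/min
CrCl ≈ 18 mL/min → bracket 10–84 mL/min.
60% of 250 mg = 150 mg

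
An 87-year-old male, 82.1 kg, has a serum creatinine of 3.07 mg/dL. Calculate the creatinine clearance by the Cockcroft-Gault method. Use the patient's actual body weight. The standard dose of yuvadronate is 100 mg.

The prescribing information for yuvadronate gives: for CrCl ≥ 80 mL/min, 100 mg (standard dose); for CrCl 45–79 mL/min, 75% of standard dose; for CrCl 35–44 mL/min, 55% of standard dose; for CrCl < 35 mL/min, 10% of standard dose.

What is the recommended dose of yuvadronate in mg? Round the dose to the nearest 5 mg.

CrCl = (140 − 87) × 82.1 / (72 × 3.07) = 4351.3 / 221.04 ≈ 19.7 mL/min
CrCl ≈ 20 mL/min → bracket < 35 mL/min.
10% of 100 mg = 10 mg

10 mg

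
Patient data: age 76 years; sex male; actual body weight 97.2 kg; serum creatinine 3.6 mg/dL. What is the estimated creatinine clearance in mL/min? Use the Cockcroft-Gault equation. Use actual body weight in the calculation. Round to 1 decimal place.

24.0 mL/min

CrCl = (140 − 76) × 97.2 / (72 × 3.6) = 6220.8 / 259.20 ≈ 24.0 mL/min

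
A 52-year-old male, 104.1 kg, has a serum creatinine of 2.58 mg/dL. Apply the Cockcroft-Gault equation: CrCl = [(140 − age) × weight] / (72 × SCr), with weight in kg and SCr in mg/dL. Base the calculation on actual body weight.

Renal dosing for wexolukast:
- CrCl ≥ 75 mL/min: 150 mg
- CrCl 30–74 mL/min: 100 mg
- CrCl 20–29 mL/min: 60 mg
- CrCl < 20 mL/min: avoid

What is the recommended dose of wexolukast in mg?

100 mg

CrCl = (140 − 52) × 104.1 / (72 × 2.58) = 9160.8 / 185.76 ≈ 49.3 mL/min
CrCl ≈ 49 mL/min → bracket 30–74 mL/min.
Dose for this bracket: 100 mg.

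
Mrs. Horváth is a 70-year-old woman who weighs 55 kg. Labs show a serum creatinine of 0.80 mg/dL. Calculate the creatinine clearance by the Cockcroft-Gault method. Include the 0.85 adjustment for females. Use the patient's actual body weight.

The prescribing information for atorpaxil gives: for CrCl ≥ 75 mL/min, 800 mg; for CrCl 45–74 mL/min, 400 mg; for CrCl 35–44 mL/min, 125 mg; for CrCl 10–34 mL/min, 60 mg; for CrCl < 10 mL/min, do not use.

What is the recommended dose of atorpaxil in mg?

400 mg

CrCl = (140 − 70) × 55 / (72 × 0.8) × 0.85 = 3850.0 / 57.60 × 0.85 ≈ 56.8 mL/min
CrCl ≈ 57 mL/min → bracket 45–74 mL/min.
Dose for this bracket: 400 mg.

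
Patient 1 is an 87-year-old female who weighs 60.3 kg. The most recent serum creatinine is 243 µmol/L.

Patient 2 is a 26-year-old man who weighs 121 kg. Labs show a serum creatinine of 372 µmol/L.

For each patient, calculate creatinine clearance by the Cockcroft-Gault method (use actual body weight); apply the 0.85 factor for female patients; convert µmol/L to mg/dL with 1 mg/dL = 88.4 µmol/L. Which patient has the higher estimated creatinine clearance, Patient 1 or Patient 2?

Patient 1: SCr = 243 / 88.4 = 2.749 mg/dL
Patient 1: CrCl = (140 − 87) × 60.3 / (72 × 2.749) × 0.85 = 3195.9 / 197.93 × 0.85 ≈ 13.7 mL/min
Patient 2: SCr = 372 / 88.4 = 4.208 mg/dL
Patient 2: CrCl = (140 − 26) × 121 / (72 × 4.208) = 13794.0 / 302.98 ≈ 45.5 mL/min
13.7 vs 45.5 mL/min → Patient 2 is higher.

Patient 2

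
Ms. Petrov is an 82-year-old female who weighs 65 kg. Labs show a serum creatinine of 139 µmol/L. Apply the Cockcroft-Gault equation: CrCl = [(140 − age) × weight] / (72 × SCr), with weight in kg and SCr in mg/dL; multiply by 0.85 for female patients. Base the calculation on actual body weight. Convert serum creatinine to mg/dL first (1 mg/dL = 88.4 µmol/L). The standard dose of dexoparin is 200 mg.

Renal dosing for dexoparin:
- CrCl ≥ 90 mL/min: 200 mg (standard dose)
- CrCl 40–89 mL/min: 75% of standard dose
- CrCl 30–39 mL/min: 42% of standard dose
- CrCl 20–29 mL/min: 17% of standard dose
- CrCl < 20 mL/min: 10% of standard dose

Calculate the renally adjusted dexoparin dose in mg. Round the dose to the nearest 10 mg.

SCr = 139 / 88.4 = 1.572 mg/dL
CrCl = (140 − 82) × 65 / (72 × 1.572) × 0.85 = 3770.0 / 113.18 × 0.85 ≈ 28.3 mL/min
CrCl ≈ 28 mL/min → bracket 20–29 mL/min.
17% of 200 mg = 34 mg → 30 mg

30 mg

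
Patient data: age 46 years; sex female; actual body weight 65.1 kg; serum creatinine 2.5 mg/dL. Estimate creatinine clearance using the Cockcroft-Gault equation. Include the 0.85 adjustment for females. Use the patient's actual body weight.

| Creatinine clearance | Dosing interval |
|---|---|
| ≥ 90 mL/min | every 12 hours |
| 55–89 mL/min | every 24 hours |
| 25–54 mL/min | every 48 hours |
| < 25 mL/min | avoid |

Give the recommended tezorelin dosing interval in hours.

CrCl = (140 − 46) × 65.1 / (72 × 2.5) × 0.85 = 6119.4 / 180.00 × 0.85 ≈ 28.9 mL/min
CrCl ≈ 29 mL/min → bracket 25–54 mL/min → every 48 hours.

every 48 hours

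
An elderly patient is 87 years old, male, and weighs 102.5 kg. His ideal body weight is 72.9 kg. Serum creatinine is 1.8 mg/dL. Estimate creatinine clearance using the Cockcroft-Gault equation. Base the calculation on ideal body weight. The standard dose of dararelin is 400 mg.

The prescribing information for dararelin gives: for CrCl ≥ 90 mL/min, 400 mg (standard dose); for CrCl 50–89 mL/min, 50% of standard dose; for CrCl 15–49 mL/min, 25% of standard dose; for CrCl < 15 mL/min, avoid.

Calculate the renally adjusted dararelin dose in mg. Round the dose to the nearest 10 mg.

100 mg

CrCl = (140 − 87) × 72.9 / (72 × 1.8) = 3863.7 / 129.60 ≈ 29.8 mL/min
CrCl ≈ 30 mL/min → bracket 15–49 mL/min.
25% of 400 mg = 100 mg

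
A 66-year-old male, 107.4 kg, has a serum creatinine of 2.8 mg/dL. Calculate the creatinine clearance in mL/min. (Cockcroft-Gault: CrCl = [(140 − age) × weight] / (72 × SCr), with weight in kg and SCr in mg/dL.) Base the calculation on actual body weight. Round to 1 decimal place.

39.4 mL/min

CrCl = (140 − 66) × 107.4 / (72 × 2.8) = 7947.6 / 201.60 ≈ 39.4 mL/min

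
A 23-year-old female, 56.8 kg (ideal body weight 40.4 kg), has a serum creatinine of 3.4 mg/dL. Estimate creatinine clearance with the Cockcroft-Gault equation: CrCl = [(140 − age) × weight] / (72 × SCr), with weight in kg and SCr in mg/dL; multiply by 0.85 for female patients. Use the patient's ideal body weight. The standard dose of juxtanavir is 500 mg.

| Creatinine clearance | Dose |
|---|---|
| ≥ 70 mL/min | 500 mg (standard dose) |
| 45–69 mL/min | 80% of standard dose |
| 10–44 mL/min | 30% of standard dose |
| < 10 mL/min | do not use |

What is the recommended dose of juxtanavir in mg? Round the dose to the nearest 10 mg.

CrCl = (140 − 23) × 40.4 / (72 × 3.4) × 0.85 = 4726.8 / 244.80 × 0.85 ≈ 16.4 mL/min
CrCl ≈ 16 mL/min → bracket 10–44 mL/min.
30% of 500 mg = 150 mg

150 mg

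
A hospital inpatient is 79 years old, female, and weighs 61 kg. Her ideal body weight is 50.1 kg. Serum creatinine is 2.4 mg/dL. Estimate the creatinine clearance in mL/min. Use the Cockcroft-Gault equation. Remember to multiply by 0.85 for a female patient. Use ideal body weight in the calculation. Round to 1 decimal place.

15.0 mL/min

CrCl = (140 − 79) × 50.1 / (72 × 2.4) × 0.85 = 3056.1 / 172.80 × 0.85 ≈ 15.0 mL/min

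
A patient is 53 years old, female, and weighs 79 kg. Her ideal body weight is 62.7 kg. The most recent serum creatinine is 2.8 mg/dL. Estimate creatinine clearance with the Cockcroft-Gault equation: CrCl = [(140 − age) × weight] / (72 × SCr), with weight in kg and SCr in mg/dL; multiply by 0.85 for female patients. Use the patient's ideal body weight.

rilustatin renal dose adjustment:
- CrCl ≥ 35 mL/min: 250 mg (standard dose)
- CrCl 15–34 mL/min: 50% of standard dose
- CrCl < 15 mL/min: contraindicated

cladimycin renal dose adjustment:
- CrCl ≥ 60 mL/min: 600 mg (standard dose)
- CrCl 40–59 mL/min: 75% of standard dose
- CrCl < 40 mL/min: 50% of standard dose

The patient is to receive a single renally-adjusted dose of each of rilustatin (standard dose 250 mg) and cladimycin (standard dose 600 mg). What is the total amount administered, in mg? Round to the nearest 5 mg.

CrCl = (140 − 53) × 62.7 / (72 × 2.8) × 0.85 = 5454.9 / 201.60 × 0.85 ≈ 23.0 mL/min
CrCl ≈ 23 mL/min.
rilustatin: 15–34 mL/min → 50% of 250 mg = 125 mg.
cladimycin: < 40 mL/min → 50% of 600 mg = 300 mg.
Total = 125 + 300 = 425 mg.

425 mg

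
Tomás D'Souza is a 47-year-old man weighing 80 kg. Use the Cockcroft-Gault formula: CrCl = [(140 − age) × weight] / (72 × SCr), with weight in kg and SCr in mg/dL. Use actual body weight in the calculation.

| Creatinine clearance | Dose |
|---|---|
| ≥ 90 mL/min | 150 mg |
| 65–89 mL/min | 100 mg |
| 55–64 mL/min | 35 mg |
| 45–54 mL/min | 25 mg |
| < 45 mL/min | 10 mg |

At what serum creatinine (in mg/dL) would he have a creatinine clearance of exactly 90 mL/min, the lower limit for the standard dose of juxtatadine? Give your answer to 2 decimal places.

1.15 mg/dL

Standard dose requires CrCl ≥ 90 mL/min.
Set (140 − 47) × 80 / (72 × SCr) = 90
SCr = (140 − 47) × 80 / (72 × 90) = 1.148 mg/dL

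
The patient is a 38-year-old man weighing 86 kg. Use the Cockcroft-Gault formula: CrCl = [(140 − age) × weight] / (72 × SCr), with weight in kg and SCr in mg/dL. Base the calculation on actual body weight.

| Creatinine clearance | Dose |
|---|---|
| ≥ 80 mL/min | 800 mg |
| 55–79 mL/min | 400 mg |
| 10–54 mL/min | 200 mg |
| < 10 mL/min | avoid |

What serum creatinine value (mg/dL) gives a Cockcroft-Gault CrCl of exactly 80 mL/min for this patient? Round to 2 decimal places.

Standard dose requires CrCl ≥ 80 mL/min.
Set (140 − 38) × 86 / (72 × SCr) = 80
SCr = (140 − 38) × 86 / (72 × 80) = 1.523 mg/dL

1.52 mg/dL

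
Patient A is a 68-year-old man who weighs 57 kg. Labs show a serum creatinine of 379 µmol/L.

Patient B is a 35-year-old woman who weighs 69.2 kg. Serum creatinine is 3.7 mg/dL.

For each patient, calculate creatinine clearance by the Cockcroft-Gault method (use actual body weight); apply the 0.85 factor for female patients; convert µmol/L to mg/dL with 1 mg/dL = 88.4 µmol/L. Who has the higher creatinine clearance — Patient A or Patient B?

Patient B

Patient A: SCr = 379 / 88.4 = 4.287 mg/dL
Patient A: CrCl = (140 − 68) × 57 / (72 × 4.287) = 4104.0 / 308.66 ≈ 13.3 mL/min
Patient B: CrCl = (140 − 35) × 69.2 / (72 × 3.7) × 0.85 = 7266.0 / 266.40 × 0.85 ≈ 23.2 mL/min
13.3 vs 23.2 mL/min → Patient B is higher.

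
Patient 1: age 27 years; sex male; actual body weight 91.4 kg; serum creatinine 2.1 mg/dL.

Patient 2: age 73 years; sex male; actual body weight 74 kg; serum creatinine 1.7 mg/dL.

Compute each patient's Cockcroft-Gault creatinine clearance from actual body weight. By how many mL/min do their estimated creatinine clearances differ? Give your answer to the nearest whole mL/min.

28 mL/min

Patient 1: CrCl = (140 − 27) × 91.4 / (72 × 2.1) = 10328.2 / 151.20 ≈ 68.3 mL/min
Patient 2: CrCl = (140 − 73) × 74 / (72 × 1.7) = 4958.0 / 122.40 ≈ 40.5 mL/min
|68.3 − 40.5| = 27.8 mL/min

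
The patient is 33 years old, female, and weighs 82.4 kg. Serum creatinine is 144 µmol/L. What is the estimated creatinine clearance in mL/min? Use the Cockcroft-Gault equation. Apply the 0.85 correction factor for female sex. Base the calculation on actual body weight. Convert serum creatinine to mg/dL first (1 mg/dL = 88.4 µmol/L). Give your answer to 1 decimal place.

SCr = 144 / 88.4 = 1.629 mg/dL
CrCl = (140 − 33) × 82.4 / (72 × 1.629) × 0.85 = 8816.8 / 117.29 × 0.85 ≈ 63.9 mL/min

63.9 mL/min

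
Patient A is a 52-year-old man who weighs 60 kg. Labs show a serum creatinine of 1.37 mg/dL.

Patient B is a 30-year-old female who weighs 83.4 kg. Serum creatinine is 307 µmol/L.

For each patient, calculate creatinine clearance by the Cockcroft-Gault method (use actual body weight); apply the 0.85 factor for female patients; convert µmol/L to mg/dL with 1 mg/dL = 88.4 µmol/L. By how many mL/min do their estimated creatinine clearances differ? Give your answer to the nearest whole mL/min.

Patient A: CrCl = (140 − 52) × 60 / (72 × 1.37) = 5280.0 / 98.64 ≈ 53.5 mL/min
Patient B: SCr = 307 / 88.4 = 3.473 mg/dL
Patient B: CrCl = (140 − 30) × 83.4 / (72 × 3.473) × 0.85 = 9174.0 / 250.06 × 0.85 ≈ 31.2 mL/min
|53.5 − 31.2| = 22.3 mL/min

22 mL/min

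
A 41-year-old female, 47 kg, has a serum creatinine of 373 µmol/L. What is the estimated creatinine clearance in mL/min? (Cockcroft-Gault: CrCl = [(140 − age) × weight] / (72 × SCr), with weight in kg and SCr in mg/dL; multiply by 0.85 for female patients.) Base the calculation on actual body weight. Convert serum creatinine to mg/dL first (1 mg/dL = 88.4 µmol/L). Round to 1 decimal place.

13.0 mL/min

SCr = 373 / 88.4 = 4.219 mg/dL
CrCl = (140 − 41) × 47 / (72 × 4.219) × 0.85 = 4653.0 / 303.77 × 0.85 ≈ 13.0 mL/min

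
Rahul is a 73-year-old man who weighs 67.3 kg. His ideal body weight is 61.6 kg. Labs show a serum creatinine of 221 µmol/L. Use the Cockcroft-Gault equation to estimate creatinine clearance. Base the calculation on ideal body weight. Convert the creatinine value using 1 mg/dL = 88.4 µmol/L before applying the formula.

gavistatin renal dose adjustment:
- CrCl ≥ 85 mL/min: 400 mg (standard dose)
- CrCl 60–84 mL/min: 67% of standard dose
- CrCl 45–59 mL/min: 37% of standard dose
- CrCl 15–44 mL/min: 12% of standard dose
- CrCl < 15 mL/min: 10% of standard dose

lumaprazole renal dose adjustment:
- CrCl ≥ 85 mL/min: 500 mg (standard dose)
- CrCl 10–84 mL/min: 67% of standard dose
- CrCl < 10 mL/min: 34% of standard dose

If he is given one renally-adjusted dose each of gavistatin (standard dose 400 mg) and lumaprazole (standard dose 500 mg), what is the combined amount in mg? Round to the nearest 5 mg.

385 mg

SCr = 221 / 88.4 = 2.5 mg/dL
CrCl = (140 − 73) × 61.6 / (72 × 2.5) = 4127.2 / 180.00 ≈ 22.9 mL/min
CrCl ≈ 23 mL/min.
gavistatin: 15–44 mL/min → 12% of 400 mg = 48 mg.
lumaprazole: 10–84 mL/min → 67% of 500 mg = 335 mg.
Total = 48 + 335 = 383 mg.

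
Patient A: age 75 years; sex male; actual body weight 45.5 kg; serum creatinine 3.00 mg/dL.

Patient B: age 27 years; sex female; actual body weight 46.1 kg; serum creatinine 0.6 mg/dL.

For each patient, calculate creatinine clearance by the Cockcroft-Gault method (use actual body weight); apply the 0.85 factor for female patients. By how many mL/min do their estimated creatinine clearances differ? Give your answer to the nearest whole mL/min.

Patient A: CrCl = (140 − 75) × 45.5 / (72 × 3) = 2957.5 / 216.00 ≈ 13.7 mL/min
Patient B: CrCl = (140 − 27) × 46.1 / (72 × 0.6) × 0.85 = 5209.3 / 43.20 × 0.85 ≈ 102.5 mL/min
|13.7 − 102.5| = 88.8 mL/min

89 mL/min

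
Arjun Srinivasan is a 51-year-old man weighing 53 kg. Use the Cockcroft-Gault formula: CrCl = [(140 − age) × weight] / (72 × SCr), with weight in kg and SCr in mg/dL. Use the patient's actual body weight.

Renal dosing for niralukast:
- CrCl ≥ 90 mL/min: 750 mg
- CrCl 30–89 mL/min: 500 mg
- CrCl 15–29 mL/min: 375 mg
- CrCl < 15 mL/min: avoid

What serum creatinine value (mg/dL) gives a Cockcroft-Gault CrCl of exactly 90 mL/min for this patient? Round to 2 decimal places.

Standard dose requires CrCl ≥ 90 mL/min.
Set (140 − 51) × 53 / (72 × SCr) = 90
SCr = (140 − 51) × 53 / (72 × 90) = 0.728 mg/dL

0.73 mg/dL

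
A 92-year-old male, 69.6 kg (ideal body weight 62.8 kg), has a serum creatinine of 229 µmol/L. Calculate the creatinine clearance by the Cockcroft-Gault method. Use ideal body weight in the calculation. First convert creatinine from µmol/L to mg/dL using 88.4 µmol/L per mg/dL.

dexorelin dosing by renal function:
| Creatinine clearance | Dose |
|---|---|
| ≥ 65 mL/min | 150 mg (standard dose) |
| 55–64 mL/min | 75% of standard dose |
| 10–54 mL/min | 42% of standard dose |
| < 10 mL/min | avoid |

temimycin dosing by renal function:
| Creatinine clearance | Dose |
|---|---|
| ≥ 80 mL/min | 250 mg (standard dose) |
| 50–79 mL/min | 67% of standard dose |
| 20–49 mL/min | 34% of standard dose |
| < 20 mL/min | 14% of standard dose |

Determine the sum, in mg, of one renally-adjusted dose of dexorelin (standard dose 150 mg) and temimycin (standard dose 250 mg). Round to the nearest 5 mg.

100 mg

SCr = 229 / 88.4 = 2.59 mg/dL
CrCl = (140 − 92) × 62.8 / (72 × 2.59) = 3014.4 / 186.48 ≈ 16.2 mL/min
CrCl ≈ 16 mL/min.
dexorelin: 10–54 mL/min → 42% of 150 mg = 63 mg.
temimycin: < 20 mL/min → 14% of 250 mg = 35 mg.
Total = 63 + 35 = 98 mg.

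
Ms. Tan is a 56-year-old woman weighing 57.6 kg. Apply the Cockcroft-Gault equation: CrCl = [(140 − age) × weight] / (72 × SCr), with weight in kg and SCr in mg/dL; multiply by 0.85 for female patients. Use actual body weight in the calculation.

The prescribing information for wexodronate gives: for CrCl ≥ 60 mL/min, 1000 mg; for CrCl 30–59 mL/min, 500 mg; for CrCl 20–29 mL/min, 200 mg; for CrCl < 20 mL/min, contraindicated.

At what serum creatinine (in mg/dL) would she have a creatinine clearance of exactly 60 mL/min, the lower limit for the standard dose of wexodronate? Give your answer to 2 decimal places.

0.95 mg/dL

Standard dose requires CrCl ≥ 60 mL/min.
Set (140 − 56) × 57.6 × 0.85 / (72 × SCr) = 60
SCr = (140 − 56) × 57.6 × 0.85 / (72 × 60) = 0.952 mg/dL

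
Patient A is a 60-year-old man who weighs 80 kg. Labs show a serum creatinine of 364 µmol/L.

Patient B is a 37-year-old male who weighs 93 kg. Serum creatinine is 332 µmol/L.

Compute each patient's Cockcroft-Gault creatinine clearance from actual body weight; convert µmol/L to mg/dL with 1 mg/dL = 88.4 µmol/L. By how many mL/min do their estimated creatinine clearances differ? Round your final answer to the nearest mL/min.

Patient A: SCr = 364 / 88.4 = 4.118 mg/dL
Patient A: CrCl = (140 − 60) × 80 / (72 × 4.118) = 6400.0 / 296.50 ≈ 21.6 mL/min
Patient B: SCr = 332 / 88.4 = 3.756 mg/dL
Patient B: CrCl = (140 − 37) × 93 / (72 × 3.756) = 9579.0 / 270.43 ≈ 35.4 mL/min
|21.6 − 35.4| = 13.8 mL/min

14 mL/min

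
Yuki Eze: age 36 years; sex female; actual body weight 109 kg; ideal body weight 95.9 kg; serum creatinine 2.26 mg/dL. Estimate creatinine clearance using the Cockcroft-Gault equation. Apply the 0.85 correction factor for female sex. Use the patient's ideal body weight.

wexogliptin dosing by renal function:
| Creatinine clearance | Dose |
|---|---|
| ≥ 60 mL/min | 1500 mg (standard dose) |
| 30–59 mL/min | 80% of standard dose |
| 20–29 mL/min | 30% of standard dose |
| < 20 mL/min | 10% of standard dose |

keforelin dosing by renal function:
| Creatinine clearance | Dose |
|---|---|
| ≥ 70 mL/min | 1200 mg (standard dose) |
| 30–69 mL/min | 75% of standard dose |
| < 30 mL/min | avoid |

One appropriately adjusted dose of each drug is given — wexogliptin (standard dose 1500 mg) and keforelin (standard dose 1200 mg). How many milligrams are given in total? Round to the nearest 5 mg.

2100 mg

CrCl = (140 − 36) × 95.9 / (72 × 2.26) × 0.85 = 9973.6 / 162.72 × 0.85 ≈ 52.1 mL/min
CrCl ≈ 52 mL/min.
wexogliptin: 30–59 mL/min → 80% of 1500 mg = 1200 mg.
keforelin: 30–69 mL/min → 75% of 1200 mg = 900 mg.
Total = 1200 + 900 = 2100 mg.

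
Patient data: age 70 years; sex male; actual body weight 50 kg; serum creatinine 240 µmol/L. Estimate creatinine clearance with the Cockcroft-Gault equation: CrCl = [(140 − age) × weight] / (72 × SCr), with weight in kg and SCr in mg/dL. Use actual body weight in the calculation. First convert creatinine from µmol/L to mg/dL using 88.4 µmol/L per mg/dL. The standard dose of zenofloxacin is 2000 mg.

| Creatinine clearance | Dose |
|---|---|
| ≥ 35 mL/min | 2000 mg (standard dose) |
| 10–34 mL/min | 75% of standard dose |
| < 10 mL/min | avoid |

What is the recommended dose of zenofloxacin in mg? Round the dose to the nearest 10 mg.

SCr = 240 / 88.4 = 2.715 mg/dL
CrCl = (140 − 70) × 50 / (72 × 2.715) = 3500.0 / 195.48 ≈ 17.9 mL/min
CrCl ≈ 18 mL/min → bracket 10–34 mL/min.
75% of 2000 mg = 1500 mg

1500 mg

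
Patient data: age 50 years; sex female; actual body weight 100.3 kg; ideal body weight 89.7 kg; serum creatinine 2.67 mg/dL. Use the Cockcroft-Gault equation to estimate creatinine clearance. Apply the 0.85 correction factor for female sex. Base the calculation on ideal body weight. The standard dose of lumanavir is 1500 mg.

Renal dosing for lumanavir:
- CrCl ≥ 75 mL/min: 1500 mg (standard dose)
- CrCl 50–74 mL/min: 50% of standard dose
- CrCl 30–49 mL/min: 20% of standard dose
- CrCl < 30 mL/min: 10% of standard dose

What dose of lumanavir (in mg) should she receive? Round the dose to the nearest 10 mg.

CrCl = (140 − 50) × 89.7 / (72 × 2.67) × 0.85 = 8073.0 / 192.24 × 0.85 ≈ 35.7 mL/min
CrCl ≈ 36 mL/min → bracket 30–49 mL/min.
20% of 1500 mg = 300 mg

300 mg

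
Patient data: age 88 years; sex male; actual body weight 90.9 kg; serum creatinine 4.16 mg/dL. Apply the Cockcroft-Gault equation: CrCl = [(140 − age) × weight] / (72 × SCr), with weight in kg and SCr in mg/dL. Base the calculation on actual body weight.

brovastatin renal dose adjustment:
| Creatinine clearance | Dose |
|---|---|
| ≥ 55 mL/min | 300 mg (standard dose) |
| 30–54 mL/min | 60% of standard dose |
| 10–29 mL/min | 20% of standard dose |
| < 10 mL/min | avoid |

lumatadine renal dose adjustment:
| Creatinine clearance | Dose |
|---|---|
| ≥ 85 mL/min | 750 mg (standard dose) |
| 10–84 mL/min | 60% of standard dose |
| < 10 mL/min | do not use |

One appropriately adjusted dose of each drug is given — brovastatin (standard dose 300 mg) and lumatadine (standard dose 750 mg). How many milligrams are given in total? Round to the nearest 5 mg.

CrCl = (140 − 88) × 90.9 / (72 × 4.16) = 4726.8 / 299.52 ≈ 15.8 mL/min
CrCl ≈ 16 mL/min.
brovastatin: 10–29 mL/min → 20% of 300 mg = 60 mg.
lumatadine: 10–84 mL/min → 60% of 750 mg = 450 mg.
Total = 60 + 450 = 510 mg.

510 mg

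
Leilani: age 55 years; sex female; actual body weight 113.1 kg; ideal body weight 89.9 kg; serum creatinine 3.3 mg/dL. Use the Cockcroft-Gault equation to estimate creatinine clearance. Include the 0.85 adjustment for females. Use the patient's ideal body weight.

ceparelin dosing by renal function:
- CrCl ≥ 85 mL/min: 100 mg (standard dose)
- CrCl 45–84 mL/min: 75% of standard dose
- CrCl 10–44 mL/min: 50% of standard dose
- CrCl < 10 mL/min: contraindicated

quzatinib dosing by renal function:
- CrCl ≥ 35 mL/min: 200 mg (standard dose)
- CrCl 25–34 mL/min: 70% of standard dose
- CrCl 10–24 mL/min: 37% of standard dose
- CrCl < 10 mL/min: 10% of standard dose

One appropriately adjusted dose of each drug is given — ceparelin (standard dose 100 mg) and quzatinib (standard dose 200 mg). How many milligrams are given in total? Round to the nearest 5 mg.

CrCl = (140 − 55) × 89.9 / (72 × 3.3) × 0.85 = 7641.5 / 237.60 × 0.85 ≈ 27.3 mL/min
CrCl ≈ 27 mL/min.
ceparelin: 10–44 mL/min → 50% of 100 mg = 50 mg.
quzatinib: 25–34 mL/min → 70% of 200 mg = 140 mg.
Total = 50 + 140 = 190 mg.

190 mg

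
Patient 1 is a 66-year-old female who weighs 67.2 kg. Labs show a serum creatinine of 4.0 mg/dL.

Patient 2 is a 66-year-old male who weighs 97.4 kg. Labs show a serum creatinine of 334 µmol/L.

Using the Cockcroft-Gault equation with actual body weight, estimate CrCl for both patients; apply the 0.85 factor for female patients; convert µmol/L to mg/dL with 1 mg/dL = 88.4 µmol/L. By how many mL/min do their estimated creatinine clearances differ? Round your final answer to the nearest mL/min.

12 mL/min

Patient 1: CrCl = (140 − 66) × 67.2 / (72 × 4) × 0.85 = 4972.8 / 288.00 × 0.85 ≈ 14.7 mL/min
Patient 2: SCr = 334 / 88.4 = 3.778 mg/dL
Patient 2: CrCl = (140 − 66) × 97.4 / (72 × 3.778) = 7207.6 / 272.02 ≈ 26.5 mL/min
|14.7 − 26.5| = 11.8 mL/min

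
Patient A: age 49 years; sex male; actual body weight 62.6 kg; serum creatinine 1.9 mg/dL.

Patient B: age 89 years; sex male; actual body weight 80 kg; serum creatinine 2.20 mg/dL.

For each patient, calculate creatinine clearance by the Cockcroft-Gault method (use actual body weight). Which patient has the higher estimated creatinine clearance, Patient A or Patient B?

Patient A: CrCl = (140 − 49) × 62.6 / (72 × 1.9) = 5696.6 / 136.80 ≈ 41.6 mL/min
Patient B: CrCl = (140 − 89) × 80 / (72 × 2.2) = 4080.0 / 158.40 ≈ 25.8 mL/min
41.6 vs 25.8 mL/min → Patient A is higher.

Patient A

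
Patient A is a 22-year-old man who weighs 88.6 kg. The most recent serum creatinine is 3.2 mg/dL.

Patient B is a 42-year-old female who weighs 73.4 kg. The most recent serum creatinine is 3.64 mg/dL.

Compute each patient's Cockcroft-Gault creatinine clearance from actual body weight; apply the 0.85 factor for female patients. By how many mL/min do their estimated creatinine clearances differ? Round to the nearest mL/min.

Patient A: CrCl = (140 − 22) × 88.6 / (72 × 3.2) = 10454.8 / 230.40 ≈ 45.4 mL/min
Patient B: CrCl = (140 − 42) × 73.4 / (72 × 3.64) × 0.85 = 7193.2 / 262.08 × 0.85 ≈ 23.3 mL/min
|45.4 − 23.3| = 22.1 mL/min

22 mL/min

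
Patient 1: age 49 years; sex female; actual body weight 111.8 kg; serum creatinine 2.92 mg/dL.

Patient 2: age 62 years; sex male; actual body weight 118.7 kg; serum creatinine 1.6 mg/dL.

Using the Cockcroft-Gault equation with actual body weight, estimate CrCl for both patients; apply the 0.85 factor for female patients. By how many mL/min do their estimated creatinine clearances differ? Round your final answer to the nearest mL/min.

Patient 1: CrCl = (140 − 49) × 111.8 / (72 × 2.92) × 0.85 = 10173.8 / 210.24 × 0.85 ≈ 41.1 mL/min
Patient 2: CrCl = (140 − 62) × 118.7 / (72 × 1.6) = 9258.6 / 115.20 ≈ 80.4 mL/min
|41.1 − 80.4| = 39.3 mL/min

39 mL/min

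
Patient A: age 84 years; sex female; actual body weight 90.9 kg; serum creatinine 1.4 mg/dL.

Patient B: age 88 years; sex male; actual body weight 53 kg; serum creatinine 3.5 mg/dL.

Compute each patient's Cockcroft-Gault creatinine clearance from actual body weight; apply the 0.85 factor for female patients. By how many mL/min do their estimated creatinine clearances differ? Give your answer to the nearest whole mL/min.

Patient A: CrCl = (140 − 84) × 90.9 / (72 × 1.4) × 0.85 = 5090.4 / 100.80 × 0.85 ≈ 42.9 mL/min
Patient B: CrCl = (140 − 88) × 53 / (72 × 3.5) = 2756.0 / 252.00 ≈ 10.9 mL/min
|42.9 − 10.9| = 32.0 mL/min

32 mL/min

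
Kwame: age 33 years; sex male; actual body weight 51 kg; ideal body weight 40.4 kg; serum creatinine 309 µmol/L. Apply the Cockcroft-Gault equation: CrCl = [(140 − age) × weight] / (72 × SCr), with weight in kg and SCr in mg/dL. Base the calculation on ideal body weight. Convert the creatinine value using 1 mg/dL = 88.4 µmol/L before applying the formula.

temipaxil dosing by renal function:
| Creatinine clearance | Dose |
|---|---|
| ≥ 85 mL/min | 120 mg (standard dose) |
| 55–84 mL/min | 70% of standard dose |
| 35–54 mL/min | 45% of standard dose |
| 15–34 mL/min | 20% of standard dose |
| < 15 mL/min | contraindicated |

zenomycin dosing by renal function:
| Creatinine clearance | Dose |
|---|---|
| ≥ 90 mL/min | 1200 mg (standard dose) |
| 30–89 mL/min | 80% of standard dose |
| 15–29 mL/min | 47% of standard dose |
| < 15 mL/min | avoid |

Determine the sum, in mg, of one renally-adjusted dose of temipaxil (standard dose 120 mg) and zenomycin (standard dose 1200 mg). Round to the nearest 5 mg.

590 mg

SCr = 309 / 88.4 = 3.495 mg/dL
CrCl = (140 − 33) × 40.4 / (72 × 3.495) = 4322.8 / 251.64 ≈ 17.2 mL/min
CrCl ≈ 17 mL/min.
temipaxil: 15–34 mL/min → 20% of 120 mg = 24 mg.
zenomycin: 15–29 mL/min → 47% of 1200 mg = 564 mg.
Total = 24 + 564 = 588 mg.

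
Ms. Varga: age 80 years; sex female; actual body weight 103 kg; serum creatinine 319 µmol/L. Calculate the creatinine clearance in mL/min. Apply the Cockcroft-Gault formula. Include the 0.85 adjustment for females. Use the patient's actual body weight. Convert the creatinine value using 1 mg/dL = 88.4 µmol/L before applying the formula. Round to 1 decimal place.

SCr = 319 / 88.4 = 3.609 mg/dL
CrCl = (140 − 80) × 103 / (72 × 3.609) × 0.85 = 6180.0 / 259.85 × 0.85 ≈ 20.2 mL/min

20.2 mL/min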